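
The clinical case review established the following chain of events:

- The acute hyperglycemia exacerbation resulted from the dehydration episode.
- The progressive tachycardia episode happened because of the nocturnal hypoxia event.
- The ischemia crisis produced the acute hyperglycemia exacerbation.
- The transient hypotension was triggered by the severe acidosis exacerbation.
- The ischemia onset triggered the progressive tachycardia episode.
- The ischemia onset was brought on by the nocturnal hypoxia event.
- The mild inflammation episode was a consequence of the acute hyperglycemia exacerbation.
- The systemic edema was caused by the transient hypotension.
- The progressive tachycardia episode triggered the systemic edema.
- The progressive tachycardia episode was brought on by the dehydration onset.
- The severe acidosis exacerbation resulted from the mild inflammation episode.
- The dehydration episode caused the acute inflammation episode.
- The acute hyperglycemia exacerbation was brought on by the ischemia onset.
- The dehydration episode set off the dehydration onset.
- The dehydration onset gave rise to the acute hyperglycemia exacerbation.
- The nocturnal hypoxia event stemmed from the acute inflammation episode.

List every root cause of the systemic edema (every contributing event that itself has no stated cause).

the dehydration episode, the ischemia crisis

Tracing upstream from the systemic edema: the systemic edema ← the progressive tachycardia episode ← the dehydration onset ← the dehydration episode.
A separate upstream branch: the systemic edema ← the transient hypotension ← the severe acidosis exacerbation ← the mild inflammation episode ← the acute hyperglycemia exacerbation ← the ischemia crisis.
Each of those chain origins has no stated cause.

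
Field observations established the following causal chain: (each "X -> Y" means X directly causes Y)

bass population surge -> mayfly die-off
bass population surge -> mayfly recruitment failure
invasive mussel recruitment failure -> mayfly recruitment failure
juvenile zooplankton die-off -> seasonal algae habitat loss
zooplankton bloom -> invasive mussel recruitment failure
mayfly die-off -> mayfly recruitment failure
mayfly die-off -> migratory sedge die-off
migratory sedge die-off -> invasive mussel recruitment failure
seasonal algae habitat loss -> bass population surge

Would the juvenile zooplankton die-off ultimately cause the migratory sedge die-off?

There is a causal chain: the juvenile zooplankton die-off → the seasonal algae habitat loss → the bass population surge → the mayfly die-off → the migratory sedge die-off.

Yes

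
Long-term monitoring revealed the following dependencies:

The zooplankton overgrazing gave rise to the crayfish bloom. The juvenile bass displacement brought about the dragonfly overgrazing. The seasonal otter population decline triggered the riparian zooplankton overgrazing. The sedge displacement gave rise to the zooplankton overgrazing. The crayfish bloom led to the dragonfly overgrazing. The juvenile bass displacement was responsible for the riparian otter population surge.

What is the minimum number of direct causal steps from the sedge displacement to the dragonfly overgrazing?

Shortest chain: the sedge displacement → the zooplankton overgrazing → the crayfish bloom → the dragonfly overgrazing.

3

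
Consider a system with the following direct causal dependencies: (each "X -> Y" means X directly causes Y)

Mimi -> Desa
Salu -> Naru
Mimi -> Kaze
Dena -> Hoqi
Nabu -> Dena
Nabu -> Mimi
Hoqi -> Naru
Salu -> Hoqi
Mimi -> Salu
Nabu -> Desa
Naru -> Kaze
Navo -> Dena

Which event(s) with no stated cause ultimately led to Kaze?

Tracing upstream from Kaze: Kaze ← Mimi ← Nabu.
A separate upstream branch: Kaze ← Naru ← Hoqi ← Dena ← Navo.
Each of those chain origins has no stated cause.

Nabu, Navo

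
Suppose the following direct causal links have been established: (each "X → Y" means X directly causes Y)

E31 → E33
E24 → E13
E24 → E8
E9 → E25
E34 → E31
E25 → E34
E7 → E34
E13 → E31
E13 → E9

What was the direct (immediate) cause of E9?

Upstream contributors include E24, but only E13 feeds directly into E9.

E13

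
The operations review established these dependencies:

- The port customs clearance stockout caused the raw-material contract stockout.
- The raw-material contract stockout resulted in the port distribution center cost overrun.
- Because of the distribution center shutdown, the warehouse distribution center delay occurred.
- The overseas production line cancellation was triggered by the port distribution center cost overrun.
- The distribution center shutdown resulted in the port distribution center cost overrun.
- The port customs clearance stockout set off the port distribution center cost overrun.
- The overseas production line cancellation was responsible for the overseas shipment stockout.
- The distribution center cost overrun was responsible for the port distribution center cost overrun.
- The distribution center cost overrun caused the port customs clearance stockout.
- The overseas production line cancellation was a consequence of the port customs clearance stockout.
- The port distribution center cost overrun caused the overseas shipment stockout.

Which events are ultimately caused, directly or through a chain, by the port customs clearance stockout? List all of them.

Direct effects: the raw-material contract stockout, the port distribution center cost overrun, the overseas production line cancellation.
2 steps out: the overseas shipment stockout.
Not reachable from it: the distribution center shutdown, the warehouse distribution center delay, the distribution center cost overrun.

the overseas production line cancellation, the overseas shipment stockout, the port distribution center cost overrun, the raw-material contract stockout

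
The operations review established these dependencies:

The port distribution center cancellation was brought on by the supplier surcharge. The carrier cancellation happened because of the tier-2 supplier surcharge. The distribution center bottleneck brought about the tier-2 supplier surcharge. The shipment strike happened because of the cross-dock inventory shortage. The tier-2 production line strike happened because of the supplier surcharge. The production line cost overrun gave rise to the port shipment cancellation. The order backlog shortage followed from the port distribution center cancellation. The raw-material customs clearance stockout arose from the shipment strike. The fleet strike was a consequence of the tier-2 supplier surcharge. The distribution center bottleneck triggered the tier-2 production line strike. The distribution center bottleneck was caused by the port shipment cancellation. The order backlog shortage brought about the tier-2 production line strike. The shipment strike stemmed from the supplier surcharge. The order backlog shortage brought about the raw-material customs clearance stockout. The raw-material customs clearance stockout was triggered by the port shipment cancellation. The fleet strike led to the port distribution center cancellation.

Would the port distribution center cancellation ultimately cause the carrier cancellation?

No

The port distribution center cancellation leads to the order backlog shortage, the raw-material customs clearance stockout, the tier-2 production line strike; the carrier cancellation is not among them.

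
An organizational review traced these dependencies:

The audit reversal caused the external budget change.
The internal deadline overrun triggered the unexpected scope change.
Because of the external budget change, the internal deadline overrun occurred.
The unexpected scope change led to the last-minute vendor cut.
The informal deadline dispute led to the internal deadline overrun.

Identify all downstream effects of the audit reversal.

the external budget change, the internal deadline overrun, the last-minute vendor cut, the unexpected scope change

Direct effects: the external budget change.
2 steps out: the internal deadline overrun.
3 steps out: the unexpected scope change.
4 steps out: the last-minute vendor cut.
Not reachable from it: the informal deadline dispute.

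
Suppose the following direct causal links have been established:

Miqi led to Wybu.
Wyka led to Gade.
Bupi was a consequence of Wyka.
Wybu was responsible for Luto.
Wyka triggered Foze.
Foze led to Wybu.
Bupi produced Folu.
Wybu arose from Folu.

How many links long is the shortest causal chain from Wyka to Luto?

Shortest chain: Wyka → Foze → Wybu → Luto.

3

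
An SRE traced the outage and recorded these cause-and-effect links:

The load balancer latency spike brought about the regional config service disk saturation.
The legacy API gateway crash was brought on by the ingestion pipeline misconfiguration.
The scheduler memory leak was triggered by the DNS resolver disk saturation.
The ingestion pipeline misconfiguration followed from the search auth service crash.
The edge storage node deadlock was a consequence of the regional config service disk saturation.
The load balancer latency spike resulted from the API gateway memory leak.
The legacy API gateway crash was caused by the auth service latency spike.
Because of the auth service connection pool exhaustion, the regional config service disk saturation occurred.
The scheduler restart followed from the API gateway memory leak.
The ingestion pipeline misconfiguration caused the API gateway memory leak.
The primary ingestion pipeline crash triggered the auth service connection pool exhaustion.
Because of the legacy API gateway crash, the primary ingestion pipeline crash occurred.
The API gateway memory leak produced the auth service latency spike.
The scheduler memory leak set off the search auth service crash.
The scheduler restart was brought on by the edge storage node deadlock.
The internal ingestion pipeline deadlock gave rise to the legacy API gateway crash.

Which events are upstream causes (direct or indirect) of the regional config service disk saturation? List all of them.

the API gateway memory leak, the DNS resolver disk saturation, the auth service connection pool exhaustion, the auth service latency spike, the ingestion pipeline misconfiguration, the internal ingestion pipeline deadlock, the legacy API gateway crash, the load balancer latency spike, the primary ingestion pipeline crash, the scheduler memory leak, the search auth service crash

Immediate causes of the regional config service disk saturation: the load balancer latency spike, the auth service connection pool exhaustion.
Further upstream: the DNS resolver disk saturation, the scheduler memory leak, the search auth service crash, the ingestion pipeline misconfiguration, the API gateway memory leak, the auth service latency spike, the legacy API gateway crash, the primary ingestion pipeline crash, the internal ingestion pipeline deadlock.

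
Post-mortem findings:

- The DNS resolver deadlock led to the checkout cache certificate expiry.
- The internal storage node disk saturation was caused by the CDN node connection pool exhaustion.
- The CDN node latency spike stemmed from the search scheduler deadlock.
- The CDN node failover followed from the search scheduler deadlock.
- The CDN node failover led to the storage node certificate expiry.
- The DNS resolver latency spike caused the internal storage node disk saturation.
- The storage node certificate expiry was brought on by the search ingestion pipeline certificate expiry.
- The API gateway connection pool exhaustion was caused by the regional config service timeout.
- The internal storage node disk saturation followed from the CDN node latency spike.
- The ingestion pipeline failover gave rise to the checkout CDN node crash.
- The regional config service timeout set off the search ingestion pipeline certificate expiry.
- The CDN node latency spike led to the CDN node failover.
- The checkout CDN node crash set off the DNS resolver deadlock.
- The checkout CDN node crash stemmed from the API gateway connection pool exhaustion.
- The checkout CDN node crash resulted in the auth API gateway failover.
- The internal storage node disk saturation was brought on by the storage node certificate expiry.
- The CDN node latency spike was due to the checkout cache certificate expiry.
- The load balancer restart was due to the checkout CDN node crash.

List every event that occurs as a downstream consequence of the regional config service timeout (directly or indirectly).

the API gateway connection pool exhaustion, the CDN node failover, the CDN node latency spike, the DNS resolver deadlock, the auth API gateway failover, the checkout CDN node crash, the checkout cache certificate expiry, the internal storage node disk saturation, the load balancer restart, the search ingestion pipeline certificate expiry, the storage node certificate expiry

Direct effects: the API gateway connection pool exhaustion, the search ingestion pipeline certificate expiry.
2 steps out: the checkout CDN node crash, the storage node certificate expiry.
3 steps out: the DNS resolver deadlock, the auth API gateway failover, the internal storage node disk saturation, the load balancer restart.
4 steps out: the checkout cache certificate expiry.
5 steps out: the CDN node latency spike.
6 steps out: the CDN node failover.
Not reachable from it: the ingestion pipeline failover, the search scheduler deadlock, the CDN node connection pool exhaustion, the DNS resolver latency spike.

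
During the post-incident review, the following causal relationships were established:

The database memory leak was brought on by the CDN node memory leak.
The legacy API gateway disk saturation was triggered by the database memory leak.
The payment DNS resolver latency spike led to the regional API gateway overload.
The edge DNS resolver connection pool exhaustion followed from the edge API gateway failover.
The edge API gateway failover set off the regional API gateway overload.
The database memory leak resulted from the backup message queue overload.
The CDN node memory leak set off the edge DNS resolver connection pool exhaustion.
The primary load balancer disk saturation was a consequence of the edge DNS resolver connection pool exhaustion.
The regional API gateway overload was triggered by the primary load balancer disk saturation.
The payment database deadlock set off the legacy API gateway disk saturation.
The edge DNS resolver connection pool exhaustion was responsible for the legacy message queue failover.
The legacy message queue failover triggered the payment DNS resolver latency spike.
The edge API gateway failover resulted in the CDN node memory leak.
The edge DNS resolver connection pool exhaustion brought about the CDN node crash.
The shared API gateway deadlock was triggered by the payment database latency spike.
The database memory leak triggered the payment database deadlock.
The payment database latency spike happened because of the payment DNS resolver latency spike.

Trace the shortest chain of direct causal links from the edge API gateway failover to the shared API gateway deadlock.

the edge API gateway failover → the edge DNS resolver connection pool exhaustion
the edge DNS resolver connection pool exhaustion → the legacy message queue failover
the legacy message queue failover → the payment DNS resolver latency spike
the payment DNS resolver latency spike → the payment database latency spike
the payment database latency spike → the shared API gateway deadlock
Length: 5 steps.

the edge API gateway failover → the edge DNS resolver connection pool exhaustion → the legacy message queue failover → the payment DNS resolver latency spike → the payment database latency spike → the shared API gateway deadlock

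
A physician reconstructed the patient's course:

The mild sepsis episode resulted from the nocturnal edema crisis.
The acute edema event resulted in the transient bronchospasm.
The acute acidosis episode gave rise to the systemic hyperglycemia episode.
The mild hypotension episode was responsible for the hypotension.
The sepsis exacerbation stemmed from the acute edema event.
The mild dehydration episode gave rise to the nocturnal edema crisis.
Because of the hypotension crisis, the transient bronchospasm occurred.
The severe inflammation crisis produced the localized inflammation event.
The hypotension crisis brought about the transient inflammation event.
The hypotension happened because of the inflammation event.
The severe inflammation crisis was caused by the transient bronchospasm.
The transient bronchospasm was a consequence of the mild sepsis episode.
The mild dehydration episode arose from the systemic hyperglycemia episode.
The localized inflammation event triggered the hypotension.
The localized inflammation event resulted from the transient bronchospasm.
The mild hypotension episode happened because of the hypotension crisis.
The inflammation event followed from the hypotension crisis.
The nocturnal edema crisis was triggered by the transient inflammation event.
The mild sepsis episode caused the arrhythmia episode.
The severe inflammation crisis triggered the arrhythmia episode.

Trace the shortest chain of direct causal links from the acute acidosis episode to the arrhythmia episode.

the acute acidosis episode → the systemic hyperglycemia episode → the mild dehydration episode → the nocturnal edema crisis → the mild sepsis episode → the arrhythmia episode

the acute acidosis episode → the systemic hyperglycemia episode
the systemic hyperglycemia episode → the mild dehydration episode
the mild dehydration episode → the nocturnal edema crisis
the nocturnal edema crisis → the mild sepsis episode
the mild sepsis episode → the arrhythmia episode
Length: 5 steps.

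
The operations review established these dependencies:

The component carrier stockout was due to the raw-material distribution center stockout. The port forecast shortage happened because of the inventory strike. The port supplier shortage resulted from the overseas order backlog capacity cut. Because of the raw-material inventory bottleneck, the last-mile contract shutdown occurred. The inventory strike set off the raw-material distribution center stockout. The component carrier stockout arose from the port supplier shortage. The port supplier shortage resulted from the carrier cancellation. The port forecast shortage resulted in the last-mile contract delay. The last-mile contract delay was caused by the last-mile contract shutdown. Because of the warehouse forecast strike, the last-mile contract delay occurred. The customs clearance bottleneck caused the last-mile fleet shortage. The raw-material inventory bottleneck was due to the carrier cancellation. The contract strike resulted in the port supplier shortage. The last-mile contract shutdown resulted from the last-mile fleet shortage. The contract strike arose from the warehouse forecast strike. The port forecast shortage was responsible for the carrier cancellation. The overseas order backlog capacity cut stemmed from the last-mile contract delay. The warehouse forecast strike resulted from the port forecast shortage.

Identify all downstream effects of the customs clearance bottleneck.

Direct effects: the last-mile fleet shortage.
2 steps out: the last-mile contract shutdown.
3 steps out: the last-mile contract delay.
4 steps out: the overseas order backlog capacity cut.
5 steps out: the port supplier shortage.
6 steps out: the component carrier stockout.
Not reachable from it: the inventory strike, the raw-material distribution center stockout, the port forecast shortage, the warehouse forecast strike, the carrier cancellation, the raw-material inventory bottleneck, the contract strike.

the component carrier stockout, the last-mile contract delay, the last-mile contract shutdown, the last-mile fleet shortage, the overseas order backlog capacity cut, the port supplier shortage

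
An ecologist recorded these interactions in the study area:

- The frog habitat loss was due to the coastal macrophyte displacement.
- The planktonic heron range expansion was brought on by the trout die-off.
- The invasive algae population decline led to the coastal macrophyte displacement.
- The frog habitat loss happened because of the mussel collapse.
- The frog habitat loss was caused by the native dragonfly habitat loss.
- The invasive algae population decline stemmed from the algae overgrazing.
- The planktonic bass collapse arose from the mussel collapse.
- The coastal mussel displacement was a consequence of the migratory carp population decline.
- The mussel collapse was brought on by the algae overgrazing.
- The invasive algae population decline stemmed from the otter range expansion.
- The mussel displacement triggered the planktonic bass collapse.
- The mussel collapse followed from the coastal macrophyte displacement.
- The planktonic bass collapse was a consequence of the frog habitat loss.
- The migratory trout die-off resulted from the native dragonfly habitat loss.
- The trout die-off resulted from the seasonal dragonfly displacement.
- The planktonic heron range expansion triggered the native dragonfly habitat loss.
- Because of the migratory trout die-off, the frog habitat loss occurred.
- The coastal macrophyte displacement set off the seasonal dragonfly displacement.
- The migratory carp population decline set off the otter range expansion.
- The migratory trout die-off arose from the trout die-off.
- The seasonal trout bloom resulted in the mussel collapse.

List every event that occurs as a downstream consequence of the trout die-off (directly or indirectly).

Direct effects: the planktonic heron range expansion, the migratory trout die-off.
2 steps out: the native dragonfly habitat loss, the frog habitat loss.
3 steps out: the planktonic bass collapse.
Not reachable from it: the migratory carp population decline, the coastal mussel displacement, the otter range expansion, the algae overgrazing, the invasive algae population decline, the coastal macrophyte displacement, the seasonal trout bloom, the seasonal dragonfly displacement, the mussel displacement, the mussel collapse.

the frog habitat loss, the migratory trout die-off, the native dragonfly habitat loss, the planktonic bass collapse, the planktonic heron range expansion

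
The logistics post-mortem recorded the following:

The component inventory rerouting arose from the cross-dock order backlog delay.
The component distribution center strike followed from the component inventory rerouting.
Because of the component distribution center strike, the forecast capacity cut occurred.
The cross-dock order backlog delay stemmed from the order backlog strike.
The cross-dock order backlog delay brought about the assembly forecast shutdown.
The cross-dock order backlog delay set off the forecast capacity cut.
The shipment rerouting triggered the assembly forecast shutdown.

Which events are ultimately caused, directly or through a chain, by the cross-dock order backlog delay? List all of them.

Direct effects: the component inventory rerouting, the assembly forecast shutdown, the forecast capacity cut.
2 steps out: the component distribution center strike.
Not reachable from it: the order backlog strike, the shipment rerouting.

the assembly forecast shutdown, the component distribution center strike, the component inventory rerouting, the forecast capacity cut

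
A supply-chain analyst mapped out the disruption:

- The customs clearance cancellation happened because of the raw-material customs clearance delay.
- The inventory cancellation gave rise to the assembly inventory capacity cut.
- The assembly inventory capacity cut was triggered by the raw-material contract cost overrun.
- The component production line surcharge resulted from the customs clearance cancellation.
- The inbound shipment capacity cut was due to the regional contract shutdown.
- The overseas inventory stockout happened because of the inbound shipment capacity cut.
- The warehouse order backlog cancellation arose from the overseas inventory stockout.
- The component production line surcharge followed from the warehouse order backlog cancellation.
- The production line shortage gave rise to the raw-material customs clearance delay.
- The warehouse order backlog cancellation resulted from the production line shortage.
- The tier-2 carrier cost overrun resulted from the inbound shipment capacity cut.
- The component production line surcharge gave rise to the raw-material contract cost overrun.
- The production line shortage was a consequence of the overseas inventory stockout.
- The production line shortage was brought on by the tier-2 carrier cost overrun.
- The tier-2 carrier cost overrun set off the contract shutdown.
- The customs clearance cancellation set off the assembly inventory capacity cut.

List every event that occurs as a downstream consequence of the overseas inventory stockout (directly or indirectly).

the assembly inventory capacity cut, the component production line surcharge, the customs clearance cancellation, the production line shortage, the raw-material contract cost overrun, the raw-material customs clearance delay, the warehouse order backlog cancellation

Direct effects: the production line shortage, the warehouse order backlog cancellation.
2 steps out: the raw-material customs clearance delay, the component production line surcharge.
3 steps out: the customs clearance cancellation, the raw-material contract cost overrun.
4 steps out: the assembly inventory capacity cut.
Not reachable from it: the regional contract shutdown, the inbound shipment capacity cut, the inventory cancellation, the tier-2 carrier cost overrun, the contract shutdown.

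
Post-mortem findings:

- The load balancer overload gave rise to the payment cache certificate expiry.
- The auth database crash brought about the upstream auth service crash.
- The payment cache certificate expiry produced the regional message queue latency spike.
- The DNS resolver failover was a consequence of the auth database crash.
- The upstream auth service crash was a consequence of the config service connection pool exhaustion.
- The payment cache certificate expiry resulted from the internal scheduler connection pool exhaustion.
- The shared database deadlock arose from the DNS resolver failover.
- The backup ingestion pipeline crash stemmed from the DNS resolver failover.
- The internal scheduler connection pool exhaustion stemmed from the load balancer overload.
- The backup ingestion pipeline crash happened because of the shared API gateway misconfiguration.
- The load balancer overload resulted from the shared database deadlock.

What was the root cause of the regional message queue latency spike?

Tracing upstream from the regional message queue latency spike: the regional message queue latency spike ← the payment cache certificate expiry ← the load balancer overload ← the shared database deadlock ← the DNS resolver failover ← the auth database crash.
The auth database crash has no stated cause, so it is the root.

the auth database crash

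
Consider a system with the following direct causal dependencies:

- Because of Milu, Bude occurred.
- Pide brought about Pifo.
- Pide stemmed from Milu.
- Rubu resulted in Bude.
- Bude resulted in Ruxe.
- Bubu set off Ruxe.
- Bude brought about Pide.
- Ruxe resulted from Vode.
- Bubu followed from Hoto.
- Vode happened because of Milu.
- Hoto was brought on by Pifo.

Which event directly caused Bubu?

Upstream contributors include Milu, Bude, Pide, Pifo, Rubu, but only Hoto feeds directly into Bubu.

Hoto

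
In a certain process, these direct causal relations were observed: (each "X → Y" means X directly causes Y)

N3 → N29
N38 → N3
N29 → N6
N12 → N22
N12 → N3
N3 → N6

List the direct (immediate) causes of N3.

N12, N38 → N3 with nothing further upstream stated.

N12, N38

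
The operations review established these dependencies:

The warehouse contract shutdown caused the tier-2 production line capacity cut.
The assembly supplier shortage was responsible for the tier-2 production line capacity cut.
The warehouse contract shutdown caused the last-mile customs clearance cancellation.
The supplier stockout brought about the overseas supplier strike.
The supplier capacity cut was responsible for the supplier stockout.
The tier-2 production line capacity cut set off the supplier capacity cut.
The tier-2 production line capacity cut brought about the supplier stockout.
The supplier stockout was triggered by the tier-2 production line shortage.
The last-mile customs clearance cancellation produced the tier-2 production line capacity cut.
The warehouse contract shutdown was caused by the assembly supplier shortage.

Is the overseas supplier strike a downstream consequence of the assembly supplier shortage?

There is a causal chain: the assembly supplier shortage → the tier-2 production line capacity cut → the supplier stockout → the overseas supplier strike.

Yes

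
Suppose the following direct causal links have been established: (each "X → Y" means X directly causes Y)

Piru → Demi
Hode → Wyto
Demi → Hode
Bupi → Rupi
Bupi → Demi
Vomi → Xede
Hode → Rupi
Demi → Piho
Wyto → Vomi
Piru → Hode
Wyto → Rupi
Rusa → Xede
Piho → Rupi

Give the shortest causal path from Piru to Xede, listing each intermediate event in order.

Piru → Hode → Wyto → Vomi → Xede

Piru → Hode
Hode → Wyto
Wyto → Vomi
Vomi → Xede
Length: 4 steps.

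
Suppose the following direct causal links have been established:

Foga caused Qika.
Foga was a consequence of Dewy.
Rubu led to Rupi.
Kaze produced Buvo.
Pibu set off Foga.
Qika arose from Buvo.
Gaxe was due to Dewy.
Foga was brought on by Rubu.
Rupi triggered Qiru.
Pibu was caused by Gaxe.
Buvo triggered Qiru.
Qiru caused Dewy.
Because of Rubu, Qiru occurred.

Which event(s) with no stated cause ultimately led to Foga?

Kaze, Rubu

Tracing upstream from Foga: Foga ← Rubu.
A separate upstream branch: Foga ← Dewy ← Qiru ← Buvo ← Kaze.
Each of those chain origins has no stated cause.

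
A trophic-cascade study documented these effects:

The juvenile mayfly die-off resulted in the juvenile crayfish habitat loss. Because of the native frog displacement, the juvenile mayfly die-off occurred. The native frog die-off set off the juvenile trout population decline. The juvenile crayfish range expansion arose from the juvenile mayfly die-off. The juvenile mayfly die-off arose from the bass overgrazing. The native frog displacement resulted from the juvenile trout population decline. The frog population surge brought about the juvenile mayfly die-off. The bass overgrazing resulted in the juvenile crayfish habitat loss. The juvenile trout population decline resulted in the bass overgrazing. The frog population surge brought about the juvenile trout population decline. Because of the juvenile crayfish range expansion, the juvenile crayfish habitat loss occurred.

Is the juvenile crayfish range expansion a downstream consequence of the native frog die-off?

Yes

There is a causal chain: the native frog die-off → the juvenile trout population decline → the bass overgrazing → the juvenile mayfly die-off → the juvenile crayfish range expansion.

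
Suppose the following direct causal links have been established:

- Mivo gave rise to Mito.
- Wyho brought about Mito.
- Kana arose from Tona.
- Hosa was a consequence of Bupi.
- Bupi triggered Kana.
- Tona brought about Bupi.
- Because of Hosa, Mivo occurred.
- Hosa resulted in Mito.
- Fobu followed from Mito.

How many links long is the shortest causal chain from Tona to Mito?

Shortest chain: Tona → Bupi → Hosa → Mito.

3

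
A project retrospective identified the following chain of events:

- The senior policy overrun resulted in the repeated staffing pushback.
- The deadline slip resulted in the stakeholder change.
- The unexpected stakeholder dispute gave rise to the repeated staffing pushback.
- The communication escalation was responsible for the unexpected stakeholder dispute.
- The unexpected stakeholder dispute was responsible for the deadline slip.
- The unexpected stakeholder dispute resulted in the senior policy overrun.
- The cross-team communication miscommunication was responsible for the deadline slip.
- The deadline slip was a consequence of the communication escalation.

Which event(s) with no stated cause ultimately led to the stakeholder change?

Tracing upstream from the stakeholder change: the stakeholder change ← the deadline slip ← the communication escalation.
A separate upstream branch: the stakeholder change ← the deadline slip ← the cross-team communication miscommunication.
Each of those chain origins has no stated cause.

the communication escalation, the cross-team communication miscommunication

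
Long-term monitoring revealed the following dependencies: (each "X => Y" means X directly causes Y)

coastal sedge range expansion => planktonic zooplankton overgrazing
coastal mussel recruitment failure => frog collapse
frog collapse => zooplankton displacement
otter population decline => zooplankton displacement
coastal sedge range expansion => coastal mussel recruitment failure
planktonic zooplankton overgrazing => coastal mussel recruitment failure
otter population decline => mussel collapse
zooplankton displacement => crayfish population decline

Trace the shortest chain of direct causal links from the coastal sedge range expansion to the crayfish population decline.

the coastal sedge range expansion → the coastal mussel recruitment failure → the frog collapse → the zooplankton displacement → the crayfish population decline

the coastal sedge range expansion → the coastal mussel recruitment failure
the coastal mussel recruitment failure → the frog collapse
the frog collapse → the zooplankton displacement
the zooplankton displacement → the crayfish population decline
Length: 4 steps.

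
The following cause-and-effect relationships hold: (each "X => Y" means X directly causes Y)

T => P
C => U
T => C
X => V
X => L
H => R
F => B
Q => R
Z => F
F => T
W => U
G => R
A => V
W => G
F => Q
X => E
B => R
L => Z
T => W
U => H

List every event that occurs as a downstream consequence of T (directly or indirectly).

C, G, H, P, R, U, W

Direct effects: C, P, W.
2 steps out: U, G.
3 steps out: H, R.
Not reachable from it: X, V, L, Z, F, Q, E, B, A.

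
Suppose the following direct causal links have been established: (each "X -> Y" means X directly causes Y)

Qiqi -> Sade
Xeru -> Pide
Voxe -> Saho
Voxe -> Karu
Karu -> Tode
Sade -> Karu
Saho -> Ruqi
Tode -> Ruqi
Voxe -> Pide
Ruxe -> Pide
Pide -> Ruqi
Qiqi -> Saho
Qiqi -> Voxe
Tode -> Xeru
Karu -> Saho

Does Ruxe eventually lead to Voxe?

No

Ruxe leads to Pide, Ruqi; Voxe is not among them.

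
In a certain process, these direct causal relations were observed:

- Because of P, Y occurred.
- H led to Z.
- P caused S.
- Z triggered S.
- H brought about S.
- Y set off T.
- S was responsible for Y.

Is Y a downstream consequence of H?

There is a causal chain: H → S → Y.

Yes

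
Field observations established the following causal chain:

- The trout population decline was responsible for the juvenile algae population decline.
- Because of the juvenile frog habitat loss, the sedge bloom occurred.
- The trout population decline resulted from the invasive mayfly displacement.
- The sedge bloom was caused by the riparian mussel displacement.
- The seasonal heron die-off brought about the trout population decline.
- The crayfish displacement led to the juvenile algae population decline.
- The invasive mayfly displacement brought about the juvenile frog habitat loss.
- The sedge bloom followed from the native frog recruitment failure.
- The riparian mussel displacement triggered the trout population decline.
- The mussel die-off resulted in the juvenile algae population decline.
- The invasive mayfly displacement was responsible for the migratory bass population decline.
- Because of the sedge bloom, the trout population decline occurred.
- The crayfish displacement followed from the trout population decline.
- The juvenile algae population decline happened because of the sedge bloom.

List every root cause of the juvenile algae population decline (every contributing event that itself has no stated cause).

Tracing upstream from the juvenile algae population decline: the juvenile algae population decline ← the trout population decline ← the invasive mayfly displacement.
A separate upstream branch: the juvenile algae population decline ← the sedge bloom ← the native frog recruitment failure.
A separate upstream branch: the juvenile algae population decline ← the mussel die-off.
A separate upstream branch: the juvenile algae population decline ← the sedge bloom ← the riparian mussel displacement.
A separate upstream branch: the juvenile algae population decline ← the trout population decline ← the seasonal heron die-off.
Each of those chain origins has no stated cause.

the invasive mayfly displacement, the mussel die-off, the native frog recruitment failure, the riparian mussel displacement, the seasonal heron die-off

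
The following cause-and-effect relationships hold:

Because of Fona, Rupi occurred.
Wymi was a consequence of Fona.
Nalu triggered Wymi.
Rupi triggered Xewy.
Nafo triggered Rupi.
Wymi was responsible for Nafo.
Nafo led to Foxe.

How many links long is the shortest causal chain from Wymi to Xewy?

3

Shortest chain: Wymi → Nafo → Rupi → Xewy.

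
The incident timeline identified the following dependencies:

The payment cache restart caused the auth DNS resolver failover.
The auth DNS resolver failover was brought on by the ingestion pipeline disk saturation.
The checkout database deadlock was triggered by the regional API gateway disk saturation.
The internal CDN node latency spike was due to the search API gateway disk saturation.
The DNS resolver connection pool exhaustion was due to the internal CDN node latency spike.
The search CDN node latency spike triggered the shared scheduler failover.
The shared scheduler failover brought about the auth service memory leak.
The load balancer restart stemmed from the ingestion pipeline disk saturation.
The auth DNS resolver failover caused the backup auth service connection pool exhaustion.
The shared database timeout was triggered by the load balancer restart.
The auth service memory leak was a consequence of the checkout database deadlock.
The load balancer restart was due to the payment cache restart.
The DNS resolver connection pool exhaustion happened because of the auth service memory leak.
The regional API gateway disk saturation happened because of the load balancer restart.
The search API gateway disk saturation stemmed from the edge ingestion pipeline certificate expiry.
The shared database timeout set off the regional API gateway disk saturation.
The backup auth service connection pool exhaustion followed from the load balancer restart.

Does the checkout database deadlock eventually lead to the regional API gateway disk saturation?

The checkout database deadlock leads to the auth service memory leak, the DNS resolver connection pool exhaustion; the regional API gateway disk saturation is not among them.

No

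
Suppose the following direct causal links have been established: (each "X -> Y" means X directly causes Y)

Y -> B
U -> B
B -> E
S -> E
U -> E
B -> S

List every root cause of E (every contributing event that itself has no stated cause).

U, Y

Tracing upstream from E: E ← B ← Y.
A separate upstream branch: E ← U.
Each of those chain origins has no stated cause.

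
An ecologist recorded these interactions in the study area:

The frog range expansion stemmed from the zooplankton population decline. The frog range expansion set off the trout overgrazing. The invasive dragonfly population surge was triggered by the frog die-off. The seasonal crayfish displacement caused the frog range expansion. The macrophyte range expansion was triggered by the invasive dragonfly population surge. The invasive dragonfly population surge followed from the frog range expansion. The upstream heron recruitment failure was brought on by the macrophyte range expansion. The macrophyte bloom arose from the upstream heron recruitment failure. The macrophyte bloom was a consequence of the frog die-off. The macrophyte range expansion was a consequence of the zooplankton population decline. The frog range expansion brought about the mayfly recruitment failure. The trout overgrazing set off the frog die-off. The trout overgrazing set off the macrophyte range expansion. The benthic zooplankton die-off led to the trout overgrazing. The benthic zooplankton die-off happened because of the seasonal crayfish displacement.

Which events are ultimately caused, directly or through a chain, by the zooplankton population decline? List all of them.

the frog die-off, the frog range expansion, the invasive dragonfly population surge, the macrophyte bloom, the macrophyte range expansion, the mayfly recruitment failure, the trout overgrazing, the upstream heron recruitment failure

Direct effects: the frog range expansion, the macrophyte range expansion.
2 steps out: the trout overgrazing, the mayfly recruitment failure, the invasive dragonfly population surge, the upstream heron recruitment failure.
3 steps out: the frog die-off, the macrophyte bloom.
Not reachable from it: the seasonal crayfish displacement, the benthic zooplankton die-off.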